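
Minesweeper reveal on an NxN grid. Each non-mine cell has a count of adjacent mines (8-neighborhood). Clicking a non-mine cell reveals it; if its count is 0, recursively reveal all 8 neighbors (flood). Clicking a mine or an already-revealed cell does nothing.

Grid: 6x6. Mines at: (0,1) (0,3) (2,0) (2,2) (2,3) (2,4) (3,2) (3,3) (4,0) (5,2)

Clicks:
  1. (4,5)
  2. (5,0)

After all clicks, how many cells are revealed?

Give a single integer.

Answer: 9

Derivation:
Click 1 (4,5) count=0: revealed 8 new [(3,4) (3,5) (4,3) (4,4) (4,5) (5,3) (5,4) (5,5)] -> total=8
Click 2 (5,0) count=1: revealed 1 new [(5,0)] -> total=9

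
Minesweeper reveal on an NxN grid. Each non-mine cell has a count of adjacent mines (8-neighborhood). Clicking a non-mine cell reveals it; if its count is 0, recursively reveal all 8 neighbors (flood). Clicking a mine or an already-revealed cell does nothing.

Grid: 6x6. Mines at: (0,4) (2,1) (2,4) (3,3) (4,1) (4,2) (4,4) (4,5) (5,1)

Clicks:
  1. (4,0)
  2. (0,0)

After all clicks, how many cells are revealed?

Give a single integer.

Click 1 (4,0) count=2: revealed 1 new [(4,0)] -> total=1
Click 2 (0,0) count=0: revealed 8 new [(0,0) (0,1) (0,2) (0,3) (1,0) (1,1) (1,2) (1,3)] -> total=9

Answer: 9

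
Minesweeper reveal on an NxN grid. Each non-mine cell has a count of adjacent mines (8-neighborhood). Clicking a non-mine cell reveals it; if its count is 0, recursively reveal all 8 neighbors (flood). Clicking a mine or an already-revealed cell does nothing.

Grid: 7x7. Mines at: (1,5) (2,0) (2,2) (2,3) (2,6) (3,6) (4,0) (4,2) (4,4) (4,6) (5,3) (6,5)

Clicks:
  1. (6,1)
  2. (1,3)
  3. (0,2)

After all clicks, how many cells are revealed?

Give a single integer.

Answer: 16

Derivation:
Click 1 (6,1) count=0: revealed 6 new [(5,0) (5,1) (5,2) (6,0) (6,1) (6,2)] -> total=6
Click 2 (1,3) count=2: revealed 1 new [(1,3)] -> total=7
Click 3 (0,2) count=0: revealed 9 new [(0,0) (0,1) (0,2) (0,3) (0,4) (1,0) (1,1) (1,2) (1,4)] -> total=16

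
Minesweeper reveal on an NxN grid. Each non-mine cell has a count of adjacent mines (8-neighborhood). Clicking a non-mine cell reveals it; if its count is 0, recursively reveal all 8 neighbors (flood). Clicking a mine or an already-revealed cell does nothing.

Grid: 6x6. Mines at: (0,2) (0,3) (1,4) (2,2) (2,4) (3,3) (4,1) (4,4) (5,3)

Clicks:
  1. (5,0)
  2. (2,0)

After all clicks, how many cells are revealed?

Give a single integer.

Click 1 (5,0) count=1: revealed 1 new [(5,0)] -> total=1
Click 2 (2,0) count=0: revealed 8 new [(0,0) (0,1) (1,0) (1,1) (2,0) (2,1) (3,0) (3,1)] -> total=9

Answer: 9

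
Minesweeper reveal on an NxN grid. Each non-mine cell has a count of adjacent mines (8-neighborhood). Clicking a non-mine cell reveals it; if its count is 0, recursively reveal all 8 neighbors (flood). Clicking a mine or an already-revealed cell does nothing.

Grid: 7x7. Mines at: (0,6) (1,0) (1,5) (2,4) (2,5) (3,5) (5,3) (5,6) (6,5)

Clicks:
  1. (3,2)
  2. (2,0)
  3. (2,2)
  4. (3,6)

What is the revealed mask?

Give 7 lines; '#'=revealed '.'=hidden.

Click 1 (3,2) count=0: revealed 26 new [(0,1) (0,2) (0,3) (0,4) (1,1) (1,2) (1,3) (1,4) (2,0) (2,1) (2,2) (2,3) (3,0) (3,1) (3,2) (3,3) (4,0) (4,1) (4,2) (4,3) (5,0) (5,1) (5,2) (6,0) (6,1) (6,2)] -> total=26
Click 2 (2,0) count=1: revealed 0 new [(none)] -> total=26
Click 3 (2,2) count=0: revealed 0 new [(none)] -> total=26
Click 4 (3,6) count=2: revealed 1 new [(3,6)] -> total=27

Answer: .####..
.####..
####...
####..#
####...
###....
###....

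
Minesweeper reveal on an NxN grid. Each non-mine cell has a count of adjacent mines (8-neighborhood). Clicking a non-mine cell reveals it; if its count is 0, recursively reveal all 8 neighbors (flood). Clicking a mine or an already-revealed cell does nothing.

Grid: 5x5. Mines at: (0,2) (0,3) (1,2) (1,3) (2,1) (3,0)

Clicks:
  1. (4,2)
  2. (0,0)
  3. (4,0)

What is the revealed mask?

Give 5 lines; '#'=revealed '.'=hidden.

Answer: ##...
##...
..###
.####
#####

Derivation:
Click 1 (4,2) count=0: revealed 11 new [(2,2) (2,3) (2,4) (3,1) (3,2) (3,3) (3,4) (4,1) (4,2) (4,3) (4,4)] -> total=11
Click 2 (0,0) count=0: revealed 4 new [(0,0) (0,1) (1,0) (1,1)] -> total=15
Click 3 (4,0) count=1: revealed 1 new [(4,0)] -> total=16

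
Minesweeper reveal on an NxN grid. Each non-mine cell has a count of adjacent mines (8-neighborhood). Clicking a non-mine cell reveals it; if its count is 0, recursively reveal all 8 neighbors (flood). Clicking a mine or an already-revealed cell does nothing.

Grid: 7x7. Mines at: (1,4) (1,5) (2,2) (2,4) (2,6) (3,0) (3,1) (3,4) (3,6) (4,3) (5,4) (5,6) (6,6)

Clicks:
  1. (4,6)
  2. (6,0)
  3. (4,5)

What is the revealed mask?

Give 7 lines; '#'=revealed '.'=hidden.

Click 1 (4,6) count=2: revealed 1 new [(4,6)] -> total=1
Click 2 (6,0) count=0: revealed 11 new [(4,0) (4,1) (4,2) (5,0) (5,1) (5,2) (5,3) (6,0) (6,1) (6,2) (6,3)] -> total=12
Click 3 (4,5) count=4: revealed 1 new [(4,5)] -> total=13

Answer: .......
.......
.......
.......
###..##
####...
####...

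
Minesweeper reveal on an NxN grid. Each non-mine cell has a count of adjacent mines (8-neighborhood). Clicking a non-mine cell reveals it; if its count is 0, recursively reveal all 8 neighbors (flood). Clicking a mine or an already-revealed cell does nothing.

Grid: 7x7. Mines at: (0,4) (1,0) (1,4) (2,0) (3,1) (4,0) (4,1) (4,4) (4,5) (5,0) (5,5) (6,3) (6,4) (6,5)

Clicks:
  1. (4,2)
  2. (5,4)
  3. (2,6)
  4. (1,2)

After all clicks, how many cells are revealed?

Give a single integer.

Answer: 19

Derivation:
Click 1 (4,2) count=2: revealed 1 new [(4,2)] -> total=1
Click 2 (5,4) count=6: revealed 1 new [(5,4)] -> total=2
Click 3 (2,6) count=0: revealed 8 new [(0,5) (0,6) (1,5) (1,6) (2,5) (2,6) (3,5) (3,6)] -> total=10
Click 4 (1,2) count=0: revealed 9 new [(0,1) (0,2) (0,3) (1,1) (1,2) (1,3) (2,1) (2,2) (2,3)] -> total=19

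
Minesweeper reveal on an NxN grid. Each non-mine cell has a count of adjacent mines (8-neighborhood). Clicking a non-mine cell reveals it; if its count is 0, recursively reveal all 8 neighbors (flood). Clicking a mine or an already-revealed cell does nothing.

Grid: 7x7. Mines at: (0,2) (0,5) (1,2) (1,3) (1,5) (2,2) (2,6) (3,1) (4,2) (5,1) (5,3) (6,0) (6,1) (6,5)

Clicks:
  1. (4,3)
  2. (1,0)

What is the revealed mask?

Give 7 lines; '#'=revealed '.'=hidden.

Answer: ##.....
##.....
##.....
.......
...#...
.......
.......

Derivation:
Click 1 (4,3) count=2: revealed 1 new [(4,3)] -> total=1
Click 2 (1,0) count=0: revealed 6 new [(0,0) (0,1) (1,0) (1,1) (2,0) (2,1)] -> total=7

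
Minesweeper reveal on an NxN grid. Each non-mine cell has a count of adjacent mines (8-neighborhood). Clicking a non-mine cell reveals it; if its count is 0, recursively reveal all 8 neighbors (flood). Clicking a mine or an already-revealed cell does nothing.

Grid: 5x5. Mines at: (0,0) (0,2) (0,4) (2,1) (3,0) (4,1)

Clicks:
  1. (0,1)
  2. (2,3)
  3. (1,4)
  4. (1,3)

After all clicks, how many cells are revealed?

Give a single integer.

Answer: 13

Derivation:
Click 1 (0,1) count=2: revealed 1 new [(0,1)] -> total=1
Click 2 (2,3) count=0: revealed 12 new [(1,2) (1,3) (1,4) (2,2) (2,3) (2,4) (3,2) (3,3) (3,4) (4,2) (4,3) (4,4)] -> total=13
Click 3 (1,4) count=1: revealed 0 new [(none)] -> total=13
Click 4 (1,3) count=2: revealed 0 new [(none)] -> total=13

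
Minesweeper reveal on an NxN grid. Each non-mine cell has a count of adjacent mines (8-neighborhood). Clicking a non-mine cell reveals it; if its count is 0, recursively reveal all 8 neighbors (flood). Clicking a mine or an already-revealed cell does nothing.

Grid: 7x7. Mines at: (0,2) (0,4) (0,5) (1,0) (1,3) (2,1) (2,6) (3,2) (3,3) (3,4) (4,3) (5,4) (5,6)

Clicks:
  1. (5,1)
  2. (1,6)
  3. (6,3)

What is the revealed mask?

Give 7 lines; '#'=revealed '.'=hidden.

Answer: .......
......#
.......
##.....
###....
####...
####...

Derivation:
Click 1 (5,1) count=0: revealed 13 new [(3,0) (3,1) (4,0) (4,1) (4,2) (5,0) (5,1) (5,2) (5,3) (6,0) (6,1) (6,2) (6,3)] -> total=13
Click 2 (1,6) count=2: revealed 1 new [(1,6)] -> total=14
Click 3 (6,3) count=1: revealed 0 new [(none)] -> total=14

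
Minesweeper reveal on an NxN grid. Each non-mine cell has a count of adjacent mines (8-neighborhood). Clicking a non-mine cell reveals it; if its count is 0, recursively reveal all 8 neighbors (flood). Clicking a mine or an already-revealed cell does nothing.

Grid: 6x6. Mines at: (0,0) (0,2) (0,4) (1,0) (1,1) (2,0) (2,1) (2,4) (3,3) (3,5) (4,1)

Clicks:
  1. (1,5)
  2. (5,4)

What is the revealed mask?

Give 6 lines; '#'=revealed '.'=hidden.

Answer: ......
.....#
......
......
..####
..####

Derivation:
Click 1 (1,5) count=2: revealed 1 new [(1,5)] -> total=1
Click 2 (5,4) count=0: revealed 8 new [(4,2) (4,3) (4,4) (4,5) (5,2) (5,3) (5,4) (5,5)] -> total=9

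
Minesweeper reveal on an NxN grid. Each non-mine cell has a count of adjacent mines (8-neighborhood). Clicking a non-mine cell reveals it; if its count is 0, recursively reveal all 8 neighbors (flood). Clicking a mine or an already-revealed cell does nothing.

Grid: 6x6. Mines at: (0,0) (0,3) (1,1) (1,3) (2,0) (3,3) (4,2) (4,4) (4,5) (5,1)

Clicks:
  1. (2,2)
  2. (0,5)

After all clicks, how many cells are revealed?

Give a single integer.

Click 1 (2,2) count=3: revealed 1 new [(2,2)] -> total=1
Click 2 (0,5) count=0: revealed 8 new [(0,4) (0,5) (1,4) (1,5) (2,4) (2,5) (3,4) (3,5)] -> total=9

Answer: 9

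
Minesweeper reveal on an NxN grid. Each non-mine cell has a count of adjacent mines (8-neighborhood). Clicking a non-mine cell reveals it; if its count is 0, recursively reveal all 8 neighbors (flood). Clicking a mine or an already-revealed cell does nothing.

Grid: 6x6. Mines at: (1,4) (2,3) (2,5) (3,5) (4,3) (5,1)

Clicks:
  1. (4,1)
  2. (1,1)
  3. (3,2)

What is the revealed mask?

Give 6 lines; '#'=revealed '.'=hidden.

Answer: ####..
####..
###...
###...
###...
......

Derivation:
Click 1 (4,1) count=1: revealed 1 new [(4,1)] -> total=1
Click 2 (1,1) count=0: revealed 16 new [(0,0) (0,1) (0,2) (0,3) (1,0) (1,1) (1,2) (1,3) (2,0) (2,1) (2,2) (3,0) (3,1) (3,2) (4,0) (4,2)] -> total=17
Click 3 (3,2) count=2: revealed 0 new [(none)] -> total=17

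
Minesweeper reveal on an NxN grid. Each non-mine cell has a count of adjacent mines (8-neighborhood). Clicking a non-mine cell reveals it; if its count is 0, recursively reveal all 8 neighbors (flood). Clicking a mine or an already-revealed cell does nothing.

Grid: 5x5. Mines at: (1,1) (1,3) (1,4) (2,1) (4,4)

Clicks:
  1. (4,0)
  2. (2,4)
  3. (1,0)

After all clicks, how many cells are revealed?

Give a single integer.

Answer: 10

Derivation:
Click 1 (4,0) count=0: revealed 8 new [(3,0) (3,1) (3,2) (3,3) (4,0) (4,1) (4,2) (4,3)] -> total=8
Click 2 (2,4) count=2: revealed 1 new [(2,4)] -> total=9
Click 3 (1,0) count=2: revealed 1 new [(1,0)] -> total=10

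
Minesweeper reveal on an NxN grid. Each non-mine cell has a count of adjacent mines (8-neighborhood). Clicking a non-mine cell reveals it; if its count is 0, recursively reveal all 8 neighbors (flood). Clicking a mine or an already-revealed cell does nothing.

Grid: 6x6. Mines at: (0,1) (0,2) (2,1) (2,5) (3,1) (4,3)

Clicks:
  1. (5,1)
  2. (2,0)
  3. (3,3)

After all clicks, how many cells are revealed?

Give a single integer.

Answer: 8

Derivation:
Click 1 (5,1) count=0: revealed 6 new [(4,0) (4,1) (4,2) (5,0) (5,1) (5,2)] -> total=6
Click 2 (2,0) count=2: revealed 1 new [(2,0)] -> total=7
Click 3 (3,3) count=1: revealed 1 new [(3,3)] -> total=8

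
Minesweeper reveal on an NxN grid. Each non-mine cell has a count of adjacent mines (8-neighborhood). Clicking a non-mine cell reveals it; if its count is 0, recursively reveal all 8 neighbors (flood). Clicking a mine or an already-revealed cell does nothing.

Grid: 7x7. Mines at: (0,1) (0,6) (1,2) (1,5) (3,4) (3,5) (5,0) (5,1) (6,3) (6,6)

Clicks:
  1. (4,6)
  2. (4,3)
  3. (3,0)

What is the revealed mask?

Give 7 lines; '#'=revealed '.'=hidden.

Click 1 (4,6) count=1: revealed 1 new [(4,6)] -> total=1
Click 2 (4,3) count=1: revealed 1 new [(4,3)] -> total=2
Click 3 (3,0) count=0: revealed 13 new [(1,0) (1,1) (2,0) (2,1) (2,2) (2,3) (3,0) (3,1) (3,2) (3,3) (4,0) (4,1) (4,2)] -> total=15

Answer: .......
##.....
####...
####...
####..#
.......
.......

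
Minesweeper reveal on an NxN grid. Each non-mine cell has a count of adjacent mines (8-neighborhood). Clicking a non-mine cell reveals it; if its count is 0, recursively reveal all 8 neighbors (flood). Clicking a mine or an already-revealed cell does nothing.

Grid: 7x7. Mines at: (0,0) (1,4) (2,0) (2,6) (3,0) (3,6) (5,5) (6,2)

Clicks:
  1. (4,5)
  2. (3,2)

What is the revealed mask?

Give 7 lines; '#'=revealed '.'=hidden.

Answer: .###...
.###...
.#####.
.#####.
.#####.
.####..
.......

Derivation:
Click 1 (4,5) count=2: revealed 1 new [(4,5)] -> total=1
Click 2 (3,2) count=0: revealed 24 new [(0,1) (0,2) (0,3) (1,1) (1,2) (1,3) (2,1) (2,2) (2,3) (2,4) (2,5) (3,1) (3,2) (3,3) (3,4) (3,5) (4,1) (4,2) (4,3) (4,4) (5,1) (5,2) (5,3) (5,4)] -> total=25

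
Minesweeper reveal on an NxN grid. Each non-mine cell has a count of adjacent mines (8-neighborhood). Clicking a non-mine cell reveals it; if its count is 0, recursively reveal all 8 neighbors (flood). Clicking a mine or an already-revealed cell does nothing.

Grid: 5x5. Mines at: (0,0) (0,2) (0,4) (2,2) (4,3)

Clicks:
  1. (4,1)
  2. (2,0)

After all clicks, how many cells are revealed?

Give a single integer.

Click 1 (4,1) count=0: revealed 10 new [(1,0) (1,1) (2,0) (2,1) (3,0) (3,1) (3,2) (4,0) (4,1) (4,2)] -> total=10
Click 2 (2,0) count=0: revealed 0 new [(none)] -> total=10

Answer: 10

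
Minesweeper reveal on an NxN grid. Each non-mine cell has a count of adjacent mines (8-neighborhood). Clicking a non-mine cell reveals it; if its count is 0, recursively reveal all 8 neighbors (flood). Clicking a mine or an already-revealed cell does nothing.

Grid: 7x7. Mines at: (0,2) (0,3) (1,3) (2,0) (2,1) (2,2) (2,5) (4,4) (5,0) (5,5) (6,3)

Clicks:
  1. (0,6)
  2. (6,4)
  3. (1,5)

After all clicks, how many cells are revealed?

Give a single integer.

Answer: 7

Derivation:
Click 1 (0,6) count=0: revealed 6 new [(0,4) (0,5) (0,6) (1,4) (1,5) (1,6)] -> total=6
Click 2 (6,4) count=2: revealed 1 new [(6,4)] -> total=7
Click 3 (1,5) count=1: revealed 0 new [(none)] -> total=7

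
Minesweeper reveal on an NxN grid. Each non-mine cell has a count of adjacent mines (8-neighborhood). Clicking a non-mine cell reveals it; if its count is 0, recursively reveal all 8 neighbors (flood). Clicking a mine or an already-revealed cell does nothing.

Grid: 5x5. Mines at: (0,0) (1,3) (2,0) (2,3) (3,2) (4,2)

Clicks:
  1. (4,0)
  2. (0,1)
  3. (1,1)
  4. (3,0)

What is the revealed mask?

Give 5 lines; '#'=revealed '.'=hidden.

Answer: .#...
.#...
.....
##...
##...

Derivation:
Click 1 (4,0) count=0: revealed 4 new [(3,0) (3,1) (4,0) (4,1)] -> total=4
Click 2 (0,1) count=1: revealed 1 new [(0,1)] -> total=5
Click 3 (1,1) count=2: revealed 1 new [(1,1)] -> total=6
Click 4 (3,0) count=1: revealed 0 new [(none)] -> total=6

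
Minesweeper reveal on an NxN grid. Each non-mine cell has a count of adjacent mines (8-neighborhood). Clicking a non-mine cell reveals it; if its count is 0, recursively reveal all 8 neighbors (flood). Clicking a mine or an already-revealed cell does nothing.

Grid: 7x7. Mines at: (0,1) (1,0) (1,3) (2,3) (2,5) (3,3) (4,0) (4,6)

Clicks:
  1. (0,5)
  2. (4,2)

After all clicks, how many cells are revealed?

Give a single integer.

Answer: 7

Derivation:
Click 1 (0,5) count=0: revealed 6 new [(0,4) (0,5) (0,6) (1,4) (1,5) (1,6)] -> total=6
Click 2 (4,2) count=1: revealed 1 new [(4,2)] -> total=7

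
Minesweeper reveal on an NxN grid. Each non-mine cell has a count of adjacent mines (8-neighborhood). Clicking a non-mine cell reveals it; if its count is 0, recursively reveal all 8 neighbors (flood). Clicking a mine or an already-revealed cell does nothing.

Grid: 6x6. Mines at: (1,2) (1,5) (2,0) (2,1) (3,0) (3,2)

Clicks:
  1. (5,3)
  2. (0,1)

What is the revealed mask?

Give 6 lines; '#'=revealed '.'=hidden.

Answer: .#....
......
...###
...###
######
######

Derivation:
Click 1 (5,3) count=0: revealed 18 new [(2,3) (2,4) (2,5) (3,3) (3,4) (3,5) (4,0) (4,1) (4,2) (4,3) (4,4) (4,5) (5,0) (5,1) (5,2) (5,3) (5,4) (5,5)] -> total=18
Click 2 (0,1) count=1: revealed 1 new [(0,1)] -> total=19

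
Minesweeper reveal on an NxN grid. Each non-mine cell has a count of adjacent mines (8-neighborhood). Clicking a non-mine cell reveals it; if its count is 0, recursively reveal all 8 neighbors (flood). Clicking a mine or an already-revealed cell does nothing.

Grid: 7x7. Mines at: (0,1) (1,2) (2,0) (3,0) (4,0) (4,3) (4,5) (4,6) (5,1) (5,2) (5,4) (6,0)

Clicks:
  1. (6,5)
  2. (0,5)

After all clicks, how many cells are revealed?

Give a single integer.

Answer: 17

Derivation:
Click 1 (6,5) count=1: revealed 1 new [(6,5)] -> total=1
Click 2 (0,5) count=0: revealed 16 new [(0,3) (0,4) (0,5) (0,6) (1,3) (1,4) (1,5) (1,6) (2,3) (2,4) (2,5) (2,6) (3,3) (3,4) (3,5) (3,6)] -> total=17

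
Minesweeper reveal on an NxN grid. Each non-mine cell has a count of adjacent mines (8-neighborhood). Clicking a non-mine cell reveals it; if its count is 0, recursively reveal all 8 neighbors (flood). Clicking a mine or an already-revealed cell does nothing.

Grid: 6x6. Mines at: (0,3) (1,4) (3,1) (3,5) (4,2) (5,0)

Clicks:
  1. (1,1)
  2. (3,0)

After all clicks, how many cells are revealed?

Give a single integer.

Click 1 (1,1) count=0: revealed 9 new [(0,0) (0,1) (0,2) (1,0) (1,1) (1,2) (2,0) (2,1) (2,2)] -> total=9
Click 2 (3,0) count=1: revealed 1 new [(3,0)] -> total=10

Answer: 10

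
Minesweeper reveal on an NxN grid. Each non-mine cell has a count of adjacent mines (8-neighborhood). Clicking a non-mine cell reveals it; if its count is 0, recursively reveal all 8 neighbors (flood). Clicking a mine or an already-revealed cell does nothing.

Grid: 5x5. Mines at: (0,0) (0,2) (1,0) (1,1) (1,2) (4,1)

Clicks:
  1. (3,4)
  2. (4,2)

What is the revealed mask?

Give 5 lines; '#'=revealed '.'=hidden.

Answer: ...##
...##
..###
..###
..###

Derivation:
Click 1 (3,4) count=0: revealed 13 new [(0,3) (0,4) (1,3) (1,4) (2,2) (2,3) (2,4) (3,2) (3,3) (3,4) (4,2) (4,3) (4,4)] -> total=13
Click 2 (4,2) count=1: revealed 0 new [(none)] -> total=13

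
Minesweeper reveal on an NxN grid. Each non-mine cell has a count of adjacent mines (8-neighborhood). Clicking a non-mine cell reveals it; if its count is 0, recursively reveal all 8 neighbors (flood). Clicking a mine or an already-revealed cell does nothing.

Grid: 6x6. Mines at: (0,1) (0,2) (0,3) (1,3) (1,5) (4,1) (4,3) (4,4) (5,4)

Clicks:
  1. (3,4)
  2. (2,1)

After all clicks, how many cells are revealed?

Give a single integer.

Click 1 (3,4) count=2: revealed 1 new [(3,4)] -> total=1
Click 2 (2,1) count=0: revealed 9 new [(1,0) (1,1) (1,2) (2,0) (2,1) (2,2) (3,0) (3,1) (3,2)] -> total=10

Answer: 10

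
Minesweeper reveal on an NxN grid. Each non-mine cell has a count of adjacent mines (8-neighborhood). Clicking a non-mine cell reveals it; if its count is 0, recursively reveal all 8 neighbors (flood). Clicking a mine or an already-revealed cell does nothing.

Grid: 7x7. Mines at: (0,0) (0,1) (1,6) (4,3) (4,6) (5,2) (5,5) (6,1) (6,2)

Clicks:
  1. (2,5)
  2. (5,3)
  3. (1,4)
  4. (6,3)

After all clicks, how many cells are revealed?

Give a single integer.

Click 1 (2,5) count=1: revealed 1 new [(2,5)] -> total=1
Click 2 (5,3) count=3: revealed 1 new [(5,3)] -> total=2
Click 3 (1,4) count=0: revealed 26 new [(0,2) (0,3) (0,4) (0,5) (1,0) (1,1) (1,2) (1,3) (1,4) (1,5) (2,0) (2,1) (2,2) (2,3) (2,4) (3,0) (3,1) (3,2) (3,3) (3,4) (3,5) (4,0) (4,1) (4,2) (5,0) (5,1)] -> total=28
Click 4 (6,3) count=2: revealed 1 new [(6,3)] -> total=29

Answer: 29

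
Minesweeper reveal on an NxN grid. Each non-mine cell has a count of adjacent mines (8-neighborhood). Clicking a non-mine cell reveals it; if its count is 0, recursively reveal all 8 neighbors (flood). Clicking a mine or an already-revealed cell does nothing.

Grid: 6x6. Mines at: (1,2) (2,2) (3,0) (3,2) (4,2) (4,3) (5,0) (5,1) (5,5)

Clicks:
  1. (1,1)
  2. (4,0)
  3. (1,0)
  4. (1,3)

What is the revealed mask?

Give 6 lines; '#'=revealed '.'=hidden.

Answer: ##....
##.#..
##....
......
#.....
......

Derivation:
Click 1 (1,1) count=2: revealed 1 new [(1,1)] -> total=1
Click 2 (4,0) count=3: revealed 1 new [(4,0)] -> total=2
Click 3 (1,0) count=0: revealed 5 new [(0,0) (0,1) (1,0) (2,0) (2,1)] -> total=7
Click 4 (1,3) count=2: revealed 1 new [(1,3)] -> total=8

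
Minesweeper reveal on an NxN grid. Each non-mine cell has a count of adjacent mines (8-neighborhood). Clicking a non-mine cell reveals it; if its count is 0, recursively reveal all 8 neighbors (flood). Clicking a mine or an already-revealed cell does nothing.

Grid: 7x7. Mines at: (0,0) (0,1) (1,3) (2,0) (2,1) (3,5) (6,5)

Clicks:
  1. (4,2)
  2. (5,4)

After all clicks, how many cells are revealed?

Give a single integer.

Click 1 (4,2) count=0: revealed 23 new [(2,2) (2,3) (2,4) (3,0) (3,1) (3,2) (3,3) (3,4) (4,0) (4,1) (4,2) (4,3) (4,4) (5,0) (5,1) (5,2) (5,3) (5,4) (6,0) (6,1) (6,2) (6,3) (6,4)] -> total=23
Click 2 (5,4) count=1: revealed 0 new [(none)] -> total=23

Answer: 23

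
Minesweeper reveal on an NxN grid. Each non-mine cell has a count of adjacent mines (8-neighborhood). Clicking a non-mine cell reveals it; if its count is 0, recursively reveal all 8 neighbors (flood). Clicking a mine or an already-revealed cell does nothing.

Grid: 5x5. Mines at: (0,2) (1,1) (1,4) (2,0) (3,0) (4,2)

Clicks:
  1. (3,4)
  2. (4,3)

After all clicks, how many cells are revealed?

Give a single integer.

Answer: 6

Derivation:
Click 1 (3,4) count=0: revealed 6 new [(2,3) (2,4) (3,3) (3,4) (4,3) (4,4)] -> total=6
Click 2 (4,3) count=1: revealed 0 new [(none)] -> total=6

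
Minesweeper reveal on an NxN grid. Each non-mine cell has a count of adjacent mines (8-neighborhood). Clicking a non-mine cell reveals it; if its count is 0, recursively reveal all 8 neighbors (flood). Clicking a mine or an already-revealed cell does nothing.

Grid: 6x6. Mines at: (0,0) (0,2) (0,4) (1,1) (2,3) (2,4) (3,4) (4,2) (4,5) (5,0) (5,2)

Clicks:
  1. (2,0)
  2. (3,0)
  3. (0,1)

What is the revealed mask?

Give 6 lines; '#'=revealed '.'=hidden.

Click 1 (2,0) count=1: revealed 1 new [(2,0)] -> total=1
Click 2 (3,0) count=0: revealed 5 new [(2,1) (3,0) (3,1) (4,0) (4,1)] -> total=6
Click 3 (0,1) count=3: revealed 1 new [(0,1)] -> total=7

Answer: .#....
......
##....
##....
##....
......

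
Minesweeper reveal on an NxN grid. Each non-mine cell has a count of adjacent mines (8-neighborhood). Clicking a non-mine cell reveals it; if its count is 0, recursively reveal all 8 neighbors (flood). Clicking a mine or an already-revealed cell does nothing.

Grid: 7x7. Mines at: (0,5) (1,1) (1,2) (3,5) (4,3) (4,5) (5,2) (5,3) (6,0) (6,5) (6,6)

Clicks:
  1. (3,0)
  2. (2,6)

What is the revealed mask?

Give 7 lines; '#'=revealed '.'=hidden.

Answer: .......
.......
###...#
###....
###....
##.....
.......

Derivation:
Click 1 (3,0) count=0: revealed 11 new [(2,0) (2,1) (2,2) (3,0) (3,1) (3,2) (4,0) (4,1) (4,2) (5,0) (5,1)] -> total=11
Click 2 (2,6) count=1: revealed 1 new [(2,6)] -> total=12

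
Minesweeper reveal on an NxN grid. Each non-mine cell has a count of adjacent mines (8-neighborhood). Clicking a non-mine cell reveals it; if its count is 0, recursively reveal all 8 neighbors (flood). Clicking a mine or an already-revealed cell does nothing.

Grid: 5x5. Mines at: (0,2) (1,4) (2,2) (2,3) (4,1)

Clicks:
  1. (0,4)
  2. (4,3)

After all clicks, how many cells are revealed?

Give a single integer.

Click 1 (0,4) count=1: revealed 1 new [(0,4)] -> total=1
Click 2 (4,3) count=0: revealed 6 new [(3,2) (3,3) (3,4) (4,2) (4,3) (4,4)] -> total=7

Answer: 7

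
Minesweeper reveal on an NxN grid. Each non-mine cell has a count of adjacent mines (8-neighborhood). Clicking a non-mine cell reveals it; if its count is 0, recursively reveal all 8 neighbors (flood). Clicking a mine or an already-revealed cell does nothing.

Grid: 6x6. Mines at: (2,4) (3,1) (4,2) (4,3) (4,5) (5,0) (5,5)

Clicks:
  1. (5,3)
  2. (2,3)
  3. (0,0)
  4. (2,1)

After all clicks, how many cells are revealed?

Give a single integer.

Answer: 17

Derivation:
Click 1 (5,3) count=2: revealed 1 new [(5,3)] -> total=1
Click 2 (2,3) count=1: revealed 1 new [(2,3)] -> total=2
Click 3 (0,0) count=0: revealed 15 new [(0,0) (0,1) (0,2) (0,3) (0,4) (0,5) (1,0) (1,1) (1,2) (1,3) (1,4) (1,5) (2,0) (2,1) (2,2)] -> total=17
Click 4 (2,1) count=1: revealed 0 new [(none)] -> total=17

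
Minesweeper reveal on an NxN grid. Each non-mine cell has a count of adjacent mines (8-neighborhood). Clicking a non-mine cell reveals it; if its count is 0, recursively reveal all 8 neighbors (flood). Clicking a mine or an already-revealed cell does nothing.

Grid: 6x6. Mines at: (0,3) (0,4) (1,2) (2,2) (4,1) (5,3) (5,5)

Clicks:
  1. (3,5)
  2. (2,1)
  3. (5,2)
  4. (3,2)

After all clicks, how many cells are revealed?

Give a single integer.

Answer: 15

Derivation:
Click 1 (3,5) count=0: revealed 12 new [(1,3) (1,4) (1,5) (2,3) (2,4) (2,5) (3,3) (3,4) (3,5) (4,3) (4,4) (4,5)] -> total=12
Click 2 (2,1) count=2: revealed 1 new [(2,1)] -> total=13
Click 3 (5,2) count=2: revealed 1 new [(5,2)] -> total=14
Click 4 (3,2) count=2: revealed 1 new [(3,2)] -> total=15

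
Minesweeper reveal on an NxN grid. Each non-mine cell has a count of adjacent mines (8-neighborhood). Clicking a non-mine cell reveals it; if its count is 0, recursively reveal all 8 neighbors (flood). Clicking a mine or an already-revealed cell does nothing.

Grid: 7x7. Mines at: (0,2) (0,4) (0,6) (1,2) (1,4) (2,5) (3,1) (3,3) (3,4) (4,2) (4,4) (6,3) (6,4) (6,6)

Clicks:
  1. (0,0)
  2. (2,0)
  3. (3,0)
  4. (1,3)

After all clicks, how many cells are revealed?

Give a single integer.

Click 1 (0,0) count=0: revealed 6 new [(0,0) (0,1) (1,0) (1,1) (2,0) (2,1)] -> total=6
Click 2 (2,0) count=1: revealed 0 new [(none)] -> total=6
Click 3 (3,0) count=1: revealed 1 new [(3,0)] -> total=7
Click 4 (1,3) count=4: revealed 1 new [(1,3)] -> total=8

Answer: 8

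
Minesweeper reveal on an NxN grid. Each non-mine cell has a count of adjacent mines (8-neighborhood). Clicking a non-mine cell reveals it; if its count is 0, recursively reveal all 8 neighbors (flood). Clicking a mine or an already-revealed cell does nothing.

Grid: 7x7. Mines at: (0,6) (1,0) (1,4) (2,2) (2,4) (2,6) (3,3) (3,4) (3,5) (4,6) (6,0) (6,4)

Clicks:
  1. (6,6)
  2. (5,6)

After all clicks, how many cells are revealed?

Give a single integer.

Click 1 (6,6) count=0: revealed 4 new [(5,5) (5,6) (6,5) (6,6)] -> total=4
Click 2 (5,6) count=1: revealed 0 new [(none)] -> total=4

Answer: 4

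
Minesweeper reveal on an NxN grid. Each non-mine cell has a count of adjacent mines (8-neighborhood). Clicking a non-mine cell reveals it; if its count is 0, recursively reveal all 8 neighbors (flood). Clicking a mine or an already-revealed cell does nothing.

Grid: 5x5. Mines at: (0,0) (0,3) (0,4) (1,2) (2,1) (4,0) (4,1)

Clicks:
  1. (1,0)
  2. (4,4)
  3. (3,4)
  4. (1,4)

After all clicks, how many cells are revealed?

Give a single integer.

Click 1 (1,0) count=2: revealed 1 new [(1,0)] -> total=1
Click 2 (4,4) count=0: revealed 11 new [(1,3) (1,4) (2,2) (2,3) (2,4) (3,2) (3,3) (3,4) (4,2) (4,3) (4,4)] -> total=12
Click 3 (3,4) count=0: revealed 0 new [(none)] -> total=12
Click 4 (1,4) count=2: revealed 0 new [(none)] -> total=12

Answer: 12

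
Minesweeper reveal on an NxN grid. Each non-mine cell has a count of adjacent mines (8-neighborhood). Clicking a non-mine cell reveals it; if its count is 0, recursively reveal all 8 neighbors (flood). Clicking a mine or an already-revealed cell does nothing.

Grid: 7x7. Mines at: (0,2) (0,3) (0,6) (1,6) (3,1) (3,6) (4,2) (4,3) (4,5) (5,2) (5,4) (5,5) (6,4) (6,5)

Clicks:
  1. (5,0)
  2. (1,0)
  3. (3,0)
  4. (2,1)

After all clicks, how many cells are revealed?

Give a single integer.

Click 1 (5,0) count=0: revealed 6 new [(4,0) (4,1) (5,0) (5,1) (6,0) (6,1)] -> total=6
Click 2 (1,0) count=0: revealed 6 new [(0,0) (0,1) (1,0) (1,1) (2,0) (2,1)] -> total=12
Click 3 (3,0) count=1: revealed 1 new [(3,0)] -> total=13
Click 4 (2,1) count=1: revealed 0 new [(none)] -> total=13

Answer: 13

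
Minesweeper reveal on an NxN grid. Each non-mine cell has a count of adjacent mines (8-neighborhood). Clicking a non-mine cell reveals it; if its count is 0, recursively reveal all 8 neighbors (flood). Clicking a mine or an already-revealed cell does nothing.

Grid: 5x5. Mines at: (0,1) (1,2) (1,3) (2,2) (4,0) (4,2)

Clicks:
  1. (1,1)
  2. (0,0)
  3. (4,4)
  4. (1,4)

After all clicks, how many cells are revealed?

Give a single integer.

Answer: 9

Derivation:
Click 1 (1,1) count=3: revealed 1 new [(1,1)] -> total=1
Click 2 (0,0) count=1: revealed 1 new [(0,0)] -> total=2
Click 3 (4,4) count=0: revealed 6 new [(2,3) (2,4) (3,3) (3,4) (4,3) (4,4)] -> total=8
Click 4 (1,4) count=1: revealed 1 new [(1,4)] -> total=9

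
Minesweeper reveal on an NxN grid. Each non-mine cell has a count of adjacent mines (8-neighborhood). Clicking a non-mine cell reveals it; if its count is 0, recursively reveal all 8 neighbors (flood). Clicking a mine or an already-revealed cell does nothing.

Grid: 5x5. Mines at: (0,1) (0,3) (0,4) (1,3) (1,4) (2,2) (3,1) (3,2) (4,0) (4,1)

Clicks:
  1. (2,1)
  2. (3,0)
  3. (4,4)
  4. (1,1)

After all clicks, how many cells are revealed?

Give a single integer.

Answer: 9

Derivation:
Click 1 (2,1) count=3: revealed 1 new [(2,1)] -> total=1
Click 2 (3,0) count=3: revealed 1 new [(3,0)] -> total=2
Click 3 (4,4) count=0: revealed 6 new [(2,3) (2,4) (3,3) (3,4) (4,3) (4,4)] -> total=8
Click 4 (1,1) count=2: revealed 1 new [(1,1)] -> total=9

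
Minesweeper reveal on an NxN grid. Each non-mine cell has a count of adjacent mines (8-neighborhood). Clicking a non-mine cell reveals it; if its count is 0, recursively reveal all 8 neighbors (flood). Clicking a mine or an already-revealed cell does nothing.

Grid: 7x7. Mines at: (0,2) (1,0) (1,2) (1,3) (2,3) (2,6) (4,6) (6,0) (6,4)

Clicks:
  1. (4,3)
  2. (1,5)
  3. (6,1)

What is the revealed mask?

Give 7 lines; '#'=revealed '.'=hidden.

Answer: .......
.....#.
###....
######.
######.
######.
.###...

Derivation:
Click 1 (4,3) count=0: revealed 24 new [(2,0) (2,1) (2,2) (3,0) (3,1) (3,2) (3,3) (3,4) (3,5) (4,0) (4,1) (4,2) (4,3) (4,4) (4,5) (5,0) (5,1) (5,2) (5,3) (5,4) (5,5) (6,1) (6,2) (6,3)] -> total=24
Click 2 (1,5) count=1: revealed 1 new [(1,5)] -> total=25
Click 3 (6,1) count=1: revealed 0 new [(none)] -> total=25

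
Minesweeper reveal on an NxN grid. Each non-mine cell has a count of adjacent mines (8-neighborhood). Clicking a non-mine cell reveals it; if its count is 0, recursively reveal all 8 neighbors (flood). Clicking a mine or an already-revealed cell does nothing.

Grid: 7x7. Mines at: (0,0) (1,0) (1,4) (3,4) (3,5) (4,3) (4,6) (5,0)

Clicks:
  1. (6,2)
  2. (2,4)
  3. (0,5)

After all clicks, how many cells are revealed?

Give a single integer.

Answer: 14

Derivation:
Click 1 (6,2) count=0: revealed 12 new [(5,1) (5,2) (5,3) (5,4) (5,5) (5,6) (6,1) (6,2) (6,3) (6,4) (6,5) (6,6)] -> total=12
Click 2 (2,4) count=3: revealed 1 new [(2,4)] -> total=13
Click 3 (0,5) count=1: revealed 1 new [(0,5)] -> total=14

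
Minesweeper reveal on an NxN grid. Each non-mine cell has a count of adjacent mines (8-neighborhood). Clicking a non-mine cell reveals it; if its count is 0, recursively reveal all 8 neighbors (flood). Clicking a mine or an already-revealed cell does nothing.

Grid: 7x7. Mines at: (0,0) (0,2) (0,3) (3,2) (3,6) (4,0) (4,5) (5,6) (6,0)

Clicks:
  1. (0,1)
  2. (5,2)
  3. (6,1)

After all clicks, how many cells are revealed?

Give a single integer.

Answer: 15

Derivation:
Click 1 (0,1) count=2: revealed 1 new [(0,1)] -> total=1
Click 2 (5,2) count=0: revealed 14 new [(4,1) (4,2) (4,3) (4,4) (5,1) (5,2) (5,3) (5,4) (5,5) (6,1) (6,2) (6,3) (6,4) (6,5)] -> total=15
Click 3 (6,1) count=1: revealed 0 new [(none)] -> total=15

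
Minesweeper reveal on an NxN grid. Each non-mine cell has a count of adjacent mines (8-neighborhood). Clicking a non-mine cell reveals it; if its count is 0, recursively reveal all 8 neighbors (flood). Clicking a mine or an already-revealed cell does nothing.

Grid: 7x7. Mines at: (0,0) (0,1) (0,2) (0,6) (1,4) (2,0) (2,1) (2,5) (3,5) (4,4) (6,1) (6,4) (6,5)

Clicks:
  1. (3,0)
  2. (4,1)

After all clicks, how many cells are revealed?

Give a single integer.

Click 1 (3,0) count=2: revealed 1 new [(3,0)] -> total=1
Click 2 (4,1) count=0: revealed 11 new [(3,1) (3,2) (3,3) (4,0) (4,1) (4,2) (4,3) (5,0) (5,1) (5,2) (5,3)] -> total=12

Answer: 12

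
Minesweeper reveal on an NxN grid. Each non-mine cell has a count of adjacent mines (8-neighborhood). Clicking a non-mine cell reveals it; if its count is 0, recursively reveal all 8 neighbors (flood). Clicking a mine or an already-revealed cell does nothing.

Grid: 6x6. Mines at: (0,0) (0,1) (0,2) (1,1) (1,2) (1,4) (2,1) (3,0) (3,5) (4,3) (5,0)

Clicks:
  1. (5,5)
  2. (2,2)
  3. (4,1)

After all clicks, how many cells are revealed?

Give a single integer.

Answer: 6

Derivation:
Click 1 (5,5) count=0: revealed 4 new [(4,4) (4,5) (5,4) (5,5)] -> total=4
Click 2 (2,2) count=3: revealed 1 new [(2,2)] -> total=5
Click 3 (4,1) count=2: revealed 1 new [(4,1)] -> total=6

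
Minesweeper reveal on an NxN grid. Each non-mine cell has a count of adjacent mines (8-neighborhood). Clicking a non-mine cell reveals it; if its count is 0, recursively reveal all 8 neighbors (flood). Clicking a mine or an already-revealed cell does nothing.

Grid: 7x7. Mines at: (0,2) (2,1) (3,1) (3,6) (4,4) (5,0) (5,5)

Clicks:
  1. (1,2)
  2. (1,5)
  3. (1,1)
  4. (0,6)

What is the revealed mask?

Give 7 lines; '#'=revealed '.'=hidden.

Click 1 (1,2) count=2: revealed 1 new [(1,2)] -> total=1
Click 2 (1,5) count=0: revealed 17 new [(0,3) (0,4) (0,5) (0,6) (1,3) (1,4) (1,5) (1,6) (2,2) (2,3) (2,4) (2,5) (2,6) (3,2) (3,3) (3,4) (3,5)] -> total=18
Click 3 (1,1) count=2: revealed 1 new [(1,1)] -> total=19
Click 4 (0,6) count=0: revealed 0 new [(none)] -> total=19

Answer: ...####
.######
..#####
..####.
.......
.......
.......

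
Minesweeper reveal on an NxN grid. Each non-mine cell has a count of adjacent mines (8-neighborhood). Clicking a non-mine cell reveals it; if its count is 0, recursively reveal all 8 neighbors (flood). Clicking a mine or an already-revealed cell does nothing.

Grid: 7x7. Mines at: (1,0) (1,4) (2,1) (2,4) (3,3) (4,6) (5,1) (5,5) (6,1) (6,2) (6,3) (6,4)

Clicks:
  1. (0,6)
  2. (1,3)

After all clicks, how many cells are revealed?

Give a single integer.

Answer: 9

Derivation:
Click 1 (0,6) count=0: revealed 8 new [(0,5) (0,6) (1,5) (1,6) (2,5) (2,6) (3,5) (3,6)] -> total=8
Click 2 (1,3) count=2: revealed 1 new [(1,3)] -> total=9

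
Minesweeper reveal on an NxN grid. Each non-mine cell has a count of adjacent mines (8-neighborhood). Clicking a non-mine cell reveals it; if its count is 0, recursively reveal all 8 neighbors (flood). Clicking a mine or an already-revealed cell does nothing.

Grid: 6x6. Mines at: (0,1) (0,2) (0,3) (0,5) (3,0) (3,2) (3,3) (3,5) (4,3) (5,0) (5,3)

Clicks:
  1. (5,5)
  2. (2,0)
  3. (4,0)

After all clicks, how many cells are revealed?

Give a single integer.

Answer: 6

Derivation:
Click 1 (5,5) count=0: revealed 4 new [(4,4) (4,5) (5,4) (5,5)] -> total=4
Click 2 (2,0) count=1: revealed 1 new [(2,0)] -> total=5
Click 3 (4,0) count=2: revealed 1 new [(4,0)] -> total=6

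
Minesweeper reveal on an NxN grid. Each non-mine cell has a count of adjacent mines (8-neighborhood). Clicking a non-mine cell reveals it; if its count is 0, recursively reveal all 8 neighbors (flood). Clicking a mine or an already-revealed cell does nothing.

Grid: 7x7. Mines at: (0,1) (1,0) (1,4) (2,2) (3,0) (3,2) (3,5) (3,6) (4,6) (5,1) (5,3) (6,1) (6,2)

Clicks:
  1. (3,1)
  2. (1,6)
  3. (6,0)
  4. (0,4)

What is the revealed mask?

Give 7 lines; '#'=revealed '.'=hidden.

Answer: ....###
.....##
.....##
.#.....
.......
.......
#......

Derivation:
Click 1 (3,1) count=3: revealed 1 new [(3,1)] -> total=1
Click 2 (1,6) count=0: revealed 6 new [(0,5) (0,6) (1,5) (1,6) (2,5) (2,6)] -> total=7
Click 3 (6,0) count=2: revealed 1 new [(6,0)] -> total=8
Click 4 (0,4) count=1: revealed 1 new [(0,4)] -> total=9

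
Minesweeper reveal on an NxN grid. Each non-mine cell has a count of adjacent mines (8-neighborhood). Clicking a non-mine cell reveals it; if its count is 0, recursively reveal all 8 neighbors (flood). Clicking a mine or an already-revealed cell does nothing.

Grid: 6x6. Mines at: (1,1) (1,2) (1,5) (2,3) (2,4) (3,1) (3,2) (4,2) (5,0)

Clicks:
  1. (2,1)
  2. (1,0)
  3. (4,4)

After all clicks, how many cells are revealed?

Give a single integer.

Click 1 (2,1) count=4: revealed 1 new [(2,1)] -> total=1
Click 2 (1,0) count=1: revealed 1 new [(1,0)] -> total=2
Click 3 (4,4) count=0: revealed 9 new [(3,3) (3,4) (3,5) (4,3) (4,4) (4,5) (5,3) (5,4) (5,5)] -> total=11

Answer: 11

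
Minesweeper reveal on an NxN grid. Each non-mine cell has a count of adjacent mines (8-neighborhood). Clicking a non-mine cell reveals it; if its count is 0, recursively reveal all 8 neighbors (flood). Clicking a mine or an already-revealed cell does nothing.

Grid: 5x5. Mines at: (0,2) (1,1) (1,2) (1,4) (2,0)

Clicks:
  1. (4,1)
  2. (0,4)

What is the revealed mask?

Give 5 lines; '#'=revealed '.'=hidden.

Click 1 (4,1) count=0: revealed 14 new [(2,1) (2,2) (2,3) (2,4) (3,0) (3,1) (3,2) (3,3) (3,4) (4,0) (4,1) (4,2) (4,3) (4,4)] -> total=14
Click 2 (0,4) count=1: revealed 1 new [(0,4)] -> total=15

Answer: ....#
.....
.####
#####
#####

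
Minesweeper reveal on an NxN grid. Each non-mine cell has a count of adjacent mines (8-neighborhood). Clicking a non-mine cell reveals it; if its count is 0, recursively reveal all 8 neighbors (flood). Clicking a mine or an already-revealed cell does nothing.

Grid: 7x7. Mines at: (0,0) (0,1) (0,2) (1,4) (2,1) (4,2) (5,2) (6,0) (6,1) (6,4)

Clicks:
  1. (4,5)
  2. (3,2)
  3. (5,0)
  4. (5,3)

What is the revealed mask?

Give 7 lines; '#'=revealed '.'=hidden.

Answer: .....##
.....##
...####
..#####
...####
#..####
.....##

Derivation:
Click 1 (4,5) count=0: revealed 22 new [(0,5) (0,6) (1,5) (1,6) (2,3) (2,4) (2,5) (2,6) (3,3) (3,4) (3,5) (3,6) (4,3) (4,4) (4,5) (4,6) (5,3) (5,4) (5,5) (5,6) (6,5) (6,6)] -> total=22
Click 2 (3,2) count=2: revealed 1 new [(3,2)] -> total=23
Click 3 (5,0) count=2: revealed 1 new [(5,0)] -> total=24
Click 4 (5,3) count=3: revealed 0 new [(none)] -> total=24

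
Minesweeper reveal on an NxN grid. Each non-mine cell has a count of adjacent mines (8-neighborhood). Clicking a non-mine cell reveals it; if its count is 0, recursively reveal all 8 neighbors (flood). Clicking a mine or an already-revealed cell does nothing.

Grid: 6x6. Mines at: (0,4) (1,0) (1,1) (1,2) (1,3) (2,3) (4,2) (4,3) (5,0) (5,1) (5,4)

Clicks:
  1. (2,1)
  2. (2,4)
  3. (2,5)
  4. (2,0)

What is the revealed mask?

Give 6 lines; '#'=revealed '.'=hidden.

Answer: ......
....##
##..##
....##
....##
......

Derivation:
Click 1 (2,1) count=3: revealed 1 new [(2,1)] -> total=1
Click 2 (2,4) count=2: revealed 1 new [(2,4)] -> total=2
Click 3 (2,5) count=0: revealed 7 new [(1,4) (1,5) (2,5) (3,4) (3,5) (4,4) (4,5)] -> total=9
Click 4 (2,0) count=2: revealed 1 new [(2,0)] -> total=10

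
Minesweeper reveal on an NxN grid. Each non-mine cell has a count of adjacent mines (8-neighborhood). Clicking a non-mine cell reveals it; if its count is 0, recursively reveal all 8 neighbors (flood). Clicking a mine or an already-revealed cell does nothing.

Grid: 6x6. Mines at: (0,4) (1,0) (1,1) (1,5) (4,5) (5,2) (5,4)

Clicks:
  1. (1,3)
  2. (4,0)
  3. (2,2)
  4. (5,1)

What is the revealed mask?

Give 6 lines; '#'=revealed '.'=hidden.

Answer: ......
..###.
#####.
#####.
#####.
##....

Derivation:
Click 1 (1,3) count=1: revealed 1 new [(1,3)] -> total=1
Click 2 (4,0) count=0: revealed 19 new [(1,2) (1,4) (2,0) (2,1) (2,2) (2,3) (2,4) (3,0) (3,1) (3,2) (3,3) (3,4) (4,0) (4,1) (4,2) (4,3) (4,4) (5,0) (5,1)] -> total=20
Click 3 (2,2) count=1: revealed 0 new [(none)] -> total=20
Click 4 (5,1) count=1: revealed 0 new [(none)] -> total=20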